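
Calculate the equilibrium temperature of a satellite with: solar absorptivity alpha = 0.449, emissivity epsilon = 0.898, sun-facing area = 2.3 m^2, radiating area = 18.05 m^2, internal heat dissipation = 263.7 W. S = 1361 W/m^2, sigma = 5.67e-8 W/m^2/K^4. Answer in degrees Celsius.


Numerator = alpha*S*A_sun + Q_int = 0.449*1361*2.3 + 263.7 = 1669.2047 W
Denominator = eps*sigma*A_rad = 0.898*5.67e-8*18.05 = 9.1904463e-07 W/K^4
T^4 = 1.816239e+09 K^4
T = 206.4397 K = -66.7103 C

-66.7103 degrees Celsius


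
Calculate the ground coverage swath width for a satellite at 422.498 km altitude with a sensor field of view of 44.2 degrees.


FOV = 44.2 deg = 0.7714355 rad
swath = 2 * alt * tan(FOV/2) = 2 * 422.498 * tan(0.3857178)
swath = 2 * 422.498 * 0.4060579
swath = 343.1173 km

343.1173 km


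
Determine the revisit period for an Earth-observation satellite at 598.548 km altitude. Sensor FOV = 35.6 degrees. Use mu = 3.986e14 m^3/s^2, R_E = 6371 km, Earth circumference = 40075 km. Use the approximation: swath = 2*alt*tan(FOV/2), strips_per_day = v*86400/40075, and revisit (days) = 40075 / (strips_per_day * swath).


swath = 2*598.548*tan(0.3106686) = 384.3455 km
v = sqrt(mu/r) = 7562.5166 m/s = 7.5625 km/s
strips/day = v*86400/40075 = 7.5625*86400/40075 = 16.3045
coverage/day = strips * swath = 16.3045 * 384.3455 = 6266.5474 km
revisit = 40075 / 6266.5474 = 6.3951 days

6.3951 days


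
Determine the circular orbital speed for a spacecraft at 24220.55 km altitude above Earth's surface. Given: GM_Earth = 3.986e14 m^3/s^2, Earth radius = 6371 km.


r = R_E + alt = 6371.0 + 24220.55 = 30591.5500 km = 3.059155e+07 m
v = sqrt(mu/r) = sqrt(3.986e14 / 3.059155e+07) = 3609.6734 m/s = 3.6097 km/s

3.6097 km/s


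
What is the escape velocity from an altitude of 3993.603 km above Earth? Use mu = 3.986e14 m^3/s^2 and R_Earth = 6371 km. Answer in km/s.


r = 6371.0 + 3993.603 = 10364.6030 km = 1.0364603e+07 m
v_esc = sqrt(2*mu/r) = sqrt(2*3.986e14 / 1.0364603e+07)
v_esc = 8770.1558 m/s = 8.7702 km/s

8.7702 km/s


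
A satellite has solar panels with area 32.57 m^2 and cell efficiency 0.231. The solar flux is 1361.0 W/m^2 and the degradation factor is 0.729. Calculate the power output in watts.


P = area * eta * S * degradation
P = 32.57 * 0.231 * 1361.0 * 0.729
P = 7464.7521 W

7464.7521 W


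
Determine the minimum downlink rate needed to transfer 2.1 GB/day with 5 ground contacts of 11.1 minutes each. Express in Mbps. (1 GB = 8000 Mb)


total contact time = 5 * 11.1 * 60 = 3330.0000 s
data = 2.1 GB = 16800.0000 Mb
rate = 16800.0000 / 3330.0000 = 5.0450 Mbps

5.0450 Mbps


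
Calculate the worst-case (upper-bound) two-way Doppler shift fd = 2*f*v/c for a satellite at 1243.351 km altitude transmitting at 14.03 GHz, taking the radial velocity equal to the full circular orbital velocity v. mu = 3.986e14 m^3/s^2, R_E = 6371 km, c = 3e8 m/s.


r = 7.614351e+06 m
v = sqrt(mu/r) = 7235.2277 m/s (worst-case radial velocity)
f = 14.03 GHz = 1.403e+10 Hz
fd = 2*f*v/c = 2*1.403e+10*7235.2277/3.0e+08
fd = 676734.9603 Hz

676734.9603 Hz


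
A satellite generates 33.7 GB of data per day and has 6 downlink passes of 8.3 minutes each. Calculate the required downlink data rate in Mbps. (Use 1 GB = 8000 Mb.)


total contact time = 6 * 8.3 * 60 = 2988.0000 s
data = 33.7 GB = 269600.0000 Mb
rate = 269600.0000 / 2988.0000 = 90.2276 Mbps

90.2276 Mbps


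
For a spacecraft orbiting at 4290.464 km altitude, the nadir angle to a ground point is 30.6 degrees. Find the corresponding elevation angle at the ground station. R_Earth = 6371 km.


r = R_E + alt = 10661.4640 km
Law of sines in the satellite / Earth-center / ground-point triangle:
  sin(nadir)/R_E = sin(90 + el)/r  =>  cos(el) = (r/R_E)*sin(nadir)
cos(el) = (10661.4640 / 6371.0000) * sin(30.6 deg) = 0.8518485
el = arccos(0.8518485) = 31.5867 deg
(Earth-central angle = 90 - nadir - el = 27.8133 deg)

31.5867 degrees


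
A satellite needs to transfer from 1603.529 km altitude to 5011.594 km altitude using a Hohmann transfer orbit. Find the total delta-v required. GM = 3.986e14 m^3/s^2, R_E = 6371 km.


r1 = 7974.5290 km = 7.974529e+06 m
r2 = 11382.5940 km = 1.1382594e+07 m
dv1 = sqrt(mu/r1)*(sqrt(2*r2/(r1+r2)) - 1) = 597.1573 m/s
dv2 = sqrt(mu/r2)*(1 - sqrt(2*r1/(r1+r2))) = 546.1384 m/s
total dv = |dv1| + |dv2| = 597.1573 + 546.1384 = 1143.2957 m/s = 1.1433 km/s

1.1433 km/s


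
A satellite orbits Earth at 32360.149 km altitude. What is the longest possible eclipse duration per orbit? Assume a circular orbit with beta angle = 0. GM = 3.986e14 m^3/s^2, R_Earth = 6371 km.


r = 38731.1490 km
T = 1264.3012 min
Eclipse fraction = arcsin(R_E/r)/pi = arcsin(6371.0000/38731.1490)/pi
= arcsin(0.1644929)/pi = 0.05259877
Eclipse duration = 0.05259877 * 1264.3012 = 66.5007 min

66.5007 minutes


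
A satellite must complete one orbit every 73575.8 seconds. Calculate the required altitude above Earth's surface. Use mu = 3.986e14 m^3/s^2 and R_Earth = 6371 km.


T = 73575.8 s
r = (mu*T^2/(4*pi^2))^(1/3) = (3.986e14 * 73575.8^2 / (4*pi^2))^(1/3)
r = 3.7950355e+07 m = 37950.3554 km
alt = r - R_E = 37950.3554 - 6371 = 31579.3554 km

31579.3554 km


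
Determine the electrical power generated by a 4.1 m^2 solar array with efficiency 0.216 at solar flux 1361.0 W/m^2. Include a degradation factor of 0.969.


P = area * eta * S * degradation
P = 4.1 * 0.216 * 1361.0 * 0.969
P = 1167.9373 W

1167.9373 W


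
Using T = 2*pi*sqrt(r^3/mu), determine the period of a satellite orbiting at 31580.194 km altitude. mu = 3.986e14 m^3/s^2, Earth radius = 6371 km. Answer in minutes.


r = 37951.1940 km = 3.7951194e+07 m
T = 2*pi*sqrt(r^3/mu) = 2*pi*sqrt(5.4660844e+22 / 3.986e14)
T = 73578.2386 s = 1226.3040 min

1226.3040 minutes


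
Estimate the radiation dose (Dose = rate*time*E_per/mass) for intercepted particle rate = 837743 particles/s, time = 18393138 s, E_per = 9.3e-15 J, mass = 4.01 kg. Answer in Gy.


Total energy deposited = rate * time * E_per
  = 837743 * 18393138 * 9.3e-15 = 0.1433011 J
Dose = E_total / mass = 0.1433011 / 4.01
Dose = 0.03573594 Gy

0.0357 Gy


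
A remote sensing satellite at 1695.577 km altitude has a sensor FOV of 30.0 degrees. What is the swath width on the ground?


FOV = 30.0 deg = 0.5235988 rad
swath = 2 * alt * tan(FOV/2) = 2 * 1695.577 * tan(0.2617994)
swath = 2 * 1695.577 * 0.2679492
swath = 908.6570 km

908.6570 km


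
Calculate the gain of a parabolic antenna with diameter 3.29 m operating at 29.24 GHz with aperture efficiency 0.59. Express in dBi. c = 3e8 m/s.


lambda = c/f = 3e8 / 2.924e+10 = 0.01025992 m
G = eta*(pi*D/lambda)^2 = 0.59*(pi*3.29/0.01025992)^2
G = 598764.1366 (linear)
G = 10*log10(598764.1366) = 57.7726 dBi

57.7726 dBi


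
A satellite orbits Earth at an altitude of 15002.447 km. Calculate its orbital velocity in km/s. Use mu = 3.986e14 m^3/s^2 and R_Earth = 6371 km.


r = R_E + alt = 6371.0 + 15002.447 = 21373.4470 km = 2.1373447e+07 m
v = sqrt(mu/r) = sqrt(3.986e14 / 2.1373447e+07) = 4318.4845 m/s = 4.3185 km/s

4.3185 km/s


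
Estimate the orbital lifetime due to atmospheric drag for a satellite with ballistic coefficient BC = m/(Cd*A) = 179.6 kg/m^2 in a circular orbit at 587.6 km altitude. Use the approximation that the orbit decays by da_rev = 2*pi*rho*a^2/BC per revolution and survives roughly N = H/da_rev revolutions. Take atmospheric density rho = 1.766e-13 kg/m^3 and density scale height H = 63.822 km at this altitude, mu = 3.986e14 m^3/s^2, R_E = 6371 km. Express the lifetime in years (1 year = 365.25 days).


a = R_E + alt = 6958.6000 km = 6.9586e+06 m
da_rev = 2*pi*rho*a^2/BC = 2*pi*1.766e-13*(6.9586e+06)^2/179.6 = 0.29916307 m per revolution
N = H/da_rev = 63822.0000 m / 0.29916307 m = 213335.1556 revolutions
P = 2*pi*sqrt(a^3/mu) = 5776.8891 s
lifetime = N*P = 213335.1556 * 5776.8891 = 1.2324135e+09 s = 14264.0455 days
years = 14264.0455 / 365.25 = 39.0528 years

39.0528 years


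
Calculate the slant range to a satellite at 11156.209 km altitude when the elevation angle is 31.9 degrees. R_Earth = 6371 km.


h = 11156.209 km, el = 31.9 deg
d = -R_E*sin(el) + sqrt((R_E*sin(el))^2 + 2*R_E*h + h^2)
d = -6371.0000*sin(0.55676) + sqrt((6371.0000*0.5284383)^2 + 2*6371.0000*11156.209 + 11156.209^2)
d = 13305.0905 km

13305.0905 km


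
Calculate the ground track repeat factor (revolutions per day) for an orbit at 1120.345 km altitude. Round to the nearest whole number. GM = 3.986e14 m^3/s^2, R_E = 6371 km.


r = 7.491345e+06 m
T = 2*pi*sqrt(r^3/mu) = 6452.8403 s = 107.5473 min
revs/day = 1440 / 107.5473 = 13.3895
Rounded: 13 revolutions per day

13 revolutions per day


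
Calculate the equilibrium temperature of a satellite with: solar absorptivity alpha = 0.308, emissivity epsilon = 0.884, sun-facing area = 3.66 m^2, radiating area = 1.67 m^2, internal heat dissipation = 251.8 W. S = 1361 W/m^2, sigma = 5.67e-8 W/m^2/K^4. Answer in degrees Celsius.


Numerator = alpha*S*A_sun + Q_int = 0.308*1361*3.66 + 251.8 = 1786.0281 W
Denominator = eps*sigma*A_rad = 0.884*5.67e-8*1.67 = 8.3705076e-08 W/K^4
T^4 = 2.1337154e+10 K^4
T = 382.1942 K = 109.0442 C

109.0442 degrees Celsius


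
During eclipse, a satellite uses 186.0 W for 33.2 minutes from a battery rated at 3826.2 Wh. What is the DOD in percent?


E_used = P * t / 60 = 186.0 * 33.2 / 60 = 102.9200 Wh
DOD = E_used / E_total * 100 = 102.9200 / 3826.2 * 100
DOD = 2.6899 %

2.6899 %


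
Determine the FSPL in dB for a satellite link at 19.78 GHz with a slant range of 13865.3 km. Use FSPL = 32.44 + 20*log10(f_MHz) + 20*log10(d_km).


f = 19.78 GHz = 19780.0000 MHz
d = 13865.3 km
FSPL = 32.44 + 20*log10(19780.0000) + 20*log10(13865.3)
FSPL = 32.44 + 85.9245 + 82.8386
FSPL = 201.2031 dB

201.2031 dB


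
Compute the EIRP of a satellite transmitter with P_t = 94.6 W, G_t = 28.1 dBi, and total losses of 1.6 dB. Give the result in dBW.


Pt = 94.6 W = 19.7589 dBW
EIRP = Pt_dBW + Gt - losses = 19.7589 + 28.1 - 1.6 = 46.2589 dBW

46.2589 dBW


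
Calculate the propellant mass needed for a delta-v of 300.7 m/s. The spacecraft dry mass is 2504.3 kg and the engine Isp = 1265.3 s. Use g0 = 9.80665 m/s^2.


ve = Isp * g0 = 1265.3 * 9.80665 = 12408.354245 m/s
mass ratio = exp(dv/ve) = exp(300.7/12408.354245) = 1.02452969
m_prop = m_dry * (mr - 1) = 2504.3 * (1.02452969 - 1)
m_prop = 61.4297 kg

61.4297 kg


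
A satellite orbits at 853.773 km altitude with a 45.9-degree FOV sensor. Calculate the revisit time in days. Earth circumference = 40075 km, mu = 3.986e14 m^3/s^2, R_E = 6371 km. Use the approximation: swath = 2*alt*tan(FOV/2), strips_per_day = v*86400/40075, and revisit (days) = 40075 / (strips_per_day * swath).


swath = 2*853.773*tan(0.4005531) = 723.0523 km
v = sqrt(mu/r) = 7427.7374 m/s = 7.4277 km/s
strips/day = v*86400/40075 = 7.4277*86400/40075 = 16.0139
coverage/day = strips * swath = 16.0139 * 723.0523 = 11578.8781 km
revisit = 40075 / 11578.8781 = 3.4610 days

3.4610 days


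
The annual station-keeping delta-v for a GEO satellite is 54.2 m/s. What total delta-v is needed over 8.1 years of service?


dV = rate * years = 54.2 * 8.1
dV = 439.0200 m/s

439.0200 m/s


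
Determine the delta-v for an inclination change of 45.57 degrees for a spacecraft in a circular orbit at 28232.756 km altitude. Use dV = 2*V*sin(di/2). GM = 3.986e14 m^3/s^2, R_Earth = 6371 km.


r = 34603.7560 km = 3.4603756e+07 m
V = sqrt(mu/r) = 3393.9624 m/s
di = 45.57 deg = 0.7953465 rad
dV = 2*V*sin(di/2) = 2*3393.9624*sin(0.3976733)
dV = 2628.7883 m/s = 2.6288 km/s

2.6288 km/s


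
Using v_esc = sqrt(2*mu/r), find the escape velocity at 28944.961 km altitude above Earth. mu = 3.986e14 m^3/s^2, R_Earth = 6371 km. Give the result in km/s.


r = 6371.0 + 28944.961 = 35315.9610 km = 3.5315961e+07 m
v_esc = sqrt(2*mu/r) = sqrt(2*3.986e14 / 3.5315961e+07)
v_esc = 4751.1433 m/s = 4.7511 km/s

4.7511 km/s


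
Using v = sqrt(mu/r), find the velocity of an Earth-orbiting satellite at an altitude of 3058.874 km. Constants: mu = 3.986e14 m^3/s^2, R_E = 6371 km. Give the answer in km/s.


r = R_E + alt = 6371.0 + 3058.874 = 9429.8740 km = 9.429874e+06 m
v = sqrt(mu/r) = sqrt(3.986e14 / 9.429874e+06) = 6501.5320 m/s = 6.5015 km/s

6.5015 km/s


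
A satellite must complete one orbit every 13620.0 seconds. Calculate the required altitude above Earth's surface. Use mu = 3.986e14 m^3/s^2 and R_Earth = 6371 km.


T = 13620.0 s
r = (mu*T^2/(4*pi^2))^(1/3) = (3.986e14 * 13620.0^2 / (4*pi^2))^(1/3)
r = 1.2326618e+07 m = 12326.6176 km
alt = r - R_E = 12326.6176 - 6371 = 5955.6176 km

5955.6176 km


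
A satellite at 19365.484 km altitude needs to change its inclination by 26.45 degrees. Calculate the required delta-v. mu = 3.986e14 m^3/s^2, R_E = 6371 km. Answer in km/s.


r = 25736.4840 km = 2.5736484e+07 m
V = sqrt(mu/r) = 3935.4467 m/s
di = 26.45 deg = 0.4616396 rad
dV = 2*V*sin(di/2) = 2*3935.4467*sin(0.2308198)
dV = 1800.6688 m/s = 1.8007 km/s

1.8007 km/s


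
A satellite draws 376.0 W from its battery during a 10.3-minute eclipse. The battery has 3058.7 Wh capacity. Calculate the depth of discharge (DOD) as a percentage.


E_used = P * t / 60 = 376.0 * 10.3 / 60 = 64.5467 Wh
DOD = E_used / E_total * 100 = 64.5467 / 3058.7 * 100
DOD = 2.1103 %

2.1103 %


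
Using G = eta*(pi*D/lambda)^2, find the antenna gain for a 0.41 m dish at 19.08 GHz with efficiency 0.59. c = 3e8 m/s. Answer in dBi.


lambda = c/f = 3e8 / 1.908e+10 = 0.01572327 m
G = eta*(pi*D/lambda)^2 = 0.59*(pi*0.41/0.01572327)^2
G = 3959.4394 (linear)
G = 10*log10(3959.4394) = 35.9763 dBi

35.9763 dBi


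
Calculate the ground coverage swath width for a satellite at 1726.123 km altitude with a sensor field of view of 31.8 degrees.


FOV = 31.8 deg = 0.5550147 rad
swath = 2 * alt * tan(FOV/2) = 2 * 1726.123 * tan(0.2775074)
swath = 2 * 1726.123 * 0.2848575
swath = 983.3981 km

983.3981 km


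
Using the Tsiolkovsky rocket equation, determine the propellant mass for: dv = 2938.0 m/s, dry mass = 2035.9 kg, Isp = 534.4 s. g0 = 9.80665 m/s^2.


ve = Isp * g0 = 534.4 * 9.80665 = 5240.673760 m/s
mass ratio = exp(dv/ve) = exp(2938.0/5240.673760) = 1.75174939
m_prop = m_dry * (mr - 1) = 2035.9 * (1.75174939 - 1)
m_prop = 1530.4866 kg

1530.4866 kg


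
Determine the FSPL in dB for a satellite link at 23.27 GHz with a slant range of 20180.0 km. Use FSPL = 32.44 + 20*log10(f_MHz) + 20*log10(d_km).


f = 23.27 GHz = 23270.0000 MHz
d = 20180.0 km
FSPL = 32.44 + 20*log10(23270.0000) + 20*log10(20180.0)
FSPL = 32.44 + 87.3359 + 86.0984
FSPL = 205.8744 dB

205.8744 dB


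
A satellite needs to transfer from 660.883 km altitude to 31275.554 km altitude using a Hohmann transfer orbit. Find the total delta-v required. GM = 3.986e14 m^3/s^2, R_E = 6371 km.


r1 = 7031.8830 km = 7.031883e+06 m
r2 = 37646.5540 km = 3.7646554e+07 m
dv1 = sqrt(mu/r1)*(sqrt(2*r2/(r1+r2)) - 1) = 2244.8326 m/s
dv2 = sqrt(mu/r2)*(1 - sqrt(2*r1/(r1+r2))) = 1428.3043 m/s
total dv = |dv1| + |dv2| = 2244.8326 + 1428.3043 = 3673.1369 m/s = 3.6731 km/s

3.6731 km/s


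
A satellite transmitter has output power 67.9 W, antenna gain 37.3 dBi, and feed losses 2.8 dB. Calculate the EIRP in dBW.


Pt = 67.9 W = 18.3187 dBW
EIRP = Pt_dBW + Gt - losses = 18.3187 + 37.3 - 2.8 = 52.8187 dBW

52.8187 dBW


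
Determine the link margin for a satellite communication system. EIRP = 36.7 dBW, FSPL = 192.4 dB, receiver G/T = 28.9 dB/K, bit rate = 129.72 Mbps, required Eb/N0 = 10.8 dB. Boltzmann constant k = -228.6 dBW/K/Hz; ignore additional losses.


C/N0 = EIRP - FSPL + G/T - k = 36.7 - 192.4 + 28.9 - (-228.6)
C/N0 = 101.8000 dB-Hz
R_b = 129.72 Mbps = 1.2972e+08 bps -> 10*log10(R_b) = 81.1301 dB-Hz
Eb/N0 = C/N0 - 10*log10(R_b) = 101.8000 - 81.1301 = 20.6699 dB
Margin = Eb/N0 - Eb/N0_req = 20.6699 - 10.8 = 9.8699 dB (link closes)

9.8699 dB


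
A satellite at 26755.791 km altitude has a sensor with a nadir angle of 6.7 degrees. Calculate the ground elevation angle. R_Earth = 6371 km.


r = R_E + alt = 33126.7910 km
Law of sines in the satellite / Earth-center / ground-point triangle:
  sin(nadir)/R_E = sin(90 + el)/r  =>  cos(el) = (r/R_E)*sin(nadir)
cos(el) = (33126.7910 / 6371.0000) * sin(6.7 deg) = 0.6066437
el = arccos(0.6066437) = 52.6528 deg
(Earth-central angle = 90 - nadir - el = 30.6472 deg)

52.6528 degrees


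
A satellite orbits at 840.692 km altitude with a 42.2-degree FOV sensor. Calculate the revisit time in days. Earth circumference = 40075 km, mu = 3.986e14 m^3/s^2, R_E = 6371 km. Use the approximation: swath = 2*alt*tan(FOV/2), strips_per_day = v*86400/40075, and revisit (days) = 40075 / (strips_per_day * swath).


swath = 2*840.692*tan(0.3682645) = 648.7921 km
v = sqrt(mu/r) = 7434.4708 m/s = 7.4345 km/s
strips/day = v*86400/40075 = 7.4345*86400/40075 = 16.0284
coverage/day = strips * swath = 16.0284 * 648.7921 = 10399.1016 km
revisit = 40075 / 10399.1016 = 3.8537 days

3.8537 days


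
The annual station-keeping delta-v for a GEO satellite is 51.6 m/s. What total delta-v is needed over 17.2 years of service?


dV = rate * years = 51.6 * 17.2
dV = 887.5200 m/s

887.5200 m/s


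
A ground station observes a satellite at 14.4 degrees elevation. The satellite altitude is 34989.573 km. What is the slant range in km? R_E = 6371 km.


h = 34989.573 km, el = 14.4 deg
d = -R_E*sin(el) + sqrt((R_E*sin(el))^2 + 2*R_E*h + h^2)
d = -6371.0000*sin(0.2513274) + sqrt((6371.0000*0.2486899)^2 + 2*6371.0000*34989.573 + 34989.573^2)
d = 39313.2457 km

39313.2457 km


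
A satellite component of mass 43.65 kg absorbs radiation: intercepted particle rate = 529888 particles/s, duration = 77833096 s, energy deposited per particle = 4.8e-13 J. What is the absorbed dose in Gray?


Total energy deposited = rate * time * E_per
  = 529888 * 77833096 * 4.8e-13 = 19.7966 J
Dose = E_total / mass = 19.7966 / 43.65
Dose = 0.4535293 Gy

0.4535 Gy


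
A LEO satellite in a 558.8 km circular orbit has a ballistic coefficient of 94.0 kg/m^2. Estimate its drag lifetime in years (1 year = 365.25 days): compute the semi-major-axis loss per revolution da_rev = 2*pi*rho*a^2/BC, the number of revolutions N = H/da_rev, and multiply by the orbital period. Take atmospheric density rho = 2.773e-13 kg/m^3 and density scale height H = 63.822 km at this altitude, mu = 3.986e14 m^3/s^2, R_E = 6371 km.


a = R_E + alt = 6929.8000 km = 6.9298e+06 m
da_rev = 2*pi*rho*a^2/BC = 2*pi*2.773e-13*(6.9298e+06)^2/94.0 = 0.890109191 m per revolution
N = H/da_rev = 63822.0000 m / 0.890109191 m = 71701.3155 revolutions
P = 2*pi*sqrt(a^3/mu) = 5741.0625 s
lifetime = N*P = 71701.3155 * 5741.0625 = 4.1164173e+08 s = 4764.3719 days
years = 4764.3719 / 365.25 = 13.0441 years

13.0441 years


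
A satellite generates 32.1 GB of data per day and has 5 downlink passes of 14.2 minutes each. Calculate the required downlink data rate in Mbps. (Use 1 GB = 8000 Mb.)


total contact time = 5 * 14.2 * 60 = 4260.0000 s
data = 32.1 GB = 256800.0000 Mb
rate = 256800.0000 / 4260.0000 = 60.2817 Mbps

60.2817 Mbps


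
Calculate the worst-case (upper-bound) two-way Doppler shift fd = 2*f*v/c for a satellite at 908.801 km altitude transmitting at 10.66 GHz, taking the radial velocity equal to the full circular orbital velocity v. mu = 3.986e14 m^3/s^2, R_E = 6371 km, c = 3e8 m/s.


r = 7.279801e+06 m
v = sqrt(mu/r) = 7399.6111 m/s (worst-case radial velocity)
f = 10.66 GHz = 1.066e+10 Hz
fd = 2*f*v/c = 2*1.066e+10*7399.6111/3.0e+08
fd = 525865.6933 Hz

525865.6933 Hz


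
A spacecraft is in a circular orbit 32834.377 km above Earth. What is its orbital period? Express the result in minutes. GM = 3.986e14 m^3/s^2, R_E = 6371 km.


r = 39205.3770 km = 3.9205377e+07 m
T = 2*pi*sqrt(r^3/mu) = 2*pi*sqrt(6.0261079e+22 / 3.986e14)
T = 77255.5472 s = 1287.5925 min

1287.5925 minutes


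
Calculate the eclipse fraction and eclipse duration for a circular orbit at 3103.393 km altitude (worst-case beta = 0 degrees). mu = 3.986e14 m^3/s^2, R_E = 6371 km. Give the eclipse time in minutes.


r = 9474.3930 km
T = 152.9632 min
Eclipse fraction = arcsin(R_E/r)/pi = arcsin(6371.0000/9474.3930)/pi
= arcsin(0.6724441)/pi = 0.2347555
Eclipse duration = 0.2347555 * 152.9632 = 35.9090 min

35.9090 minutes


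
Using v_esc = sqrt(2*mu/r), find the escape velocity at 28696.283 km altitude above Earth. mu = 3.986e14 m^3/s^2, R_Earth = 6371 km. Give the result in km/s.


r = 6371.0 + 28696.283 = 35067.2830 km = 3.5067283e+07 m
v_esc = sqrt(2*mu/r) = sqrt(2*3.986e14 / 3.5067283e+07)
v_esc = 4767.9598 m/s = 4.7680 km/s

4.7680 km/s


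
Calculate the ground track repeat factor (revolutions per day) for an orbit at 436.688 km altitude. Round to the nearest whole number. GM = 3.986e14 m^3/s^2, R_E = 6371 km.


r = 6.807688e+06 m
T = 2*pi*sqrt(r^3/mu) = 5589.9856 s = 93.1664 min
revs/day = 1440 / 93.1664 = 15.4562
Rounded: 15 revolutions per day

15 revolutions per day


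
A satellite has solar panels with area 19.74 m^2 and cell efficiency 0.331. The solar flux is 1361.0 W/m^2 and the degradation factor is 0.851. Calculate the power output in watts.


P = area * eta * S * degradation
P = 19.74 * 0.331 * 1361.0 * 0.851
P = 7567.6812 W

7567.6812 W


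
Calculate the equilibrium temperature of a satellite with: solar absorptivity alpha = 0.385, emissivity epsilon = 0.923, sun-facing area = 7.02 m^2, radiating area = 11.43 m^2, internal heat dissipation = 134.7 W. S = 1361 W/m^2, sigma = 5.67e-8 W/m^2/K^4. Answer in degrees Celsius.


Numerator = alpha*S*A_sun + Q_int = 0.385*1361*7.02 + 134.7 = 3813.0747 W
Denominator = eps*sigma*A_rad = 0.923*5.67e-8*11.43 = 5.9817876e-07 W/K^4
T^4 = 6.3744735e+09 K^4
T = 282.5603 K = 9.4103 C

9.4103 degrees Celsius


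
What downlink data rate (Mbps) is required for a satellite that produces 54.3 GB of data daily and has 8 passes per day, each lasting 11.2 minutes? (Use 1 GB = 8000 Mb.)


total contact time = 8 * 11.2 * 60 = 5376.0000 s
data = 54.3 GB = 434400.0000 Mb
rate = 434400.0000 / 5376.0000 = 80.8036 Mbps

80.8036 Mbps


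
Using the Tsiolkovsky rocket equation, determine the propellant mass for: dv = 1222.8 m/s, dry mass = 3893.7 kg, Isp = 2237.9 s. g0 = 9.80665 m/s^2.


ve = Isp * g0 = 2237.9 * 9.80665 = 21946.302035 m/s
mass ratio = exp(dv/ve) = exp(1222.8/21946.302035) = 1.05729929
m_prop = m_dry * (mr - 1) = 3893.7 * (1.05729929 - 1)
m_prop = 223.1062 kg

223.1062 kg


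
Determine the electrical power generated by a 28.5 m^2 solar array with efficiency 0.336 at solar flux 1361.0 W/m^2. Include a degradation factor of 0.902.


P = area * eta * S * degradation
P = 28.5 * 0.336 * 1361.0 * 0.902
P = 11755.7083 W

11755.7083 W


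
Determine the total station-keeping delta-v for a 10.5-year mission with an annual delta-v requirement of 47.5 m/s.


dV = rate * years = 47.5 * 10.5
dV = 498.7500 m/s

498.7500 m/s


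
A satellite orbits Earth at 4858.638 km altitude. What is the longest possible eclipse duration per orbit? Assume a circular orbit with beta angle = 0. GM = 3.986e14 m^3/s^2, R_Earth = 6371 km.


r = 11229.6380 km
T = 197.3825 min
Eclipse fraction = arcsin(R_E/r)/pi = arcsin(6371.0000/11229.6380)/pi
= arcsin(0.567338)/pi = 0.1920267
Eclipse duration = 0.1920267 * 197.3825 = 37.9027 min

37.9027 minutes


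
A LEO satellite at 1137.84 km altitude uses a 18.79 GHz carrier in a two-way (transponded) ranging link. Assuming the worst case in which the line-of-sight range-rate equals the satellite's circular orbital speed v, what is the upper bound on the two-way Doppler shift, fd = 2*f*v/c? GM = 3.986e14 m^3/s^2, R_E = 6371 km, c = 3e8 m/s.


r = 7.50884e+06 m
v = sqrt(mu/r) = 7285.8835 m/s (worst-case radial velocity)
f = 18.79 GHz = 1.879e+10 Hz
fd = 2*f*v/c = 2*1.879e+10*7285.8835/3.0e+08
fd = 912678.3383 Hz

912678.3383 Hz


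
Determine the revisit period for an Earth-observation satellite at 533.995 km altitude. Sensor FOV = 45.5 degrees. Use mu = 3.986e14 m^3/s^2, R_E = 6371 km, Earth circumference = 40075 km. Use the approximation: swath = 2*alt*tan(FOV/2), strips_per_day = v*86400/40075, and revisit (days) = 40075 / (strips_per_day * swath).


swath = 2*533.995*tan(0.3970624) = 447.8454 km
v = sqrt(mu/r) = 7597.7844 m/s = 7.5978 km/s
strips/day = v*86400/40075 = 7.5978*86400/40075 = 16.3805
coverage/day = strips * swath = 16.3805 * 447.8454 = 7335.9315 km
revisit = 40075 / 7335.9315 = 5.4628 days

5.4628 days


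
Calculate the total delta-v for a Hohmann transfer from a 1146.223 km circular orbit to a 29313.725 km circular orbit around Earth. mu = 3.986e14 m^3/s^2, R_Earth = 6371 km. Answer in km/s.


r1 = 7517.2230 km = 7.517223e+06 m
r2 = 35684.7250 km = 3.5684725e+07 m
dv1 = sqrt(mu/r1)*(sqrt(2*r2/(r1+r2)) - 1) = 2077.5033 m/s
dv2 = sqrt(mu/r2)*(1 - sqrt(2*r1/(r1+r2))) = 1370.5586 m/s
total dv = |dv1| + |dv2| = 2077.5033 + 1370.5586 = 3448.0618 m/s = 3.4481 km/s

3.4481 km/s


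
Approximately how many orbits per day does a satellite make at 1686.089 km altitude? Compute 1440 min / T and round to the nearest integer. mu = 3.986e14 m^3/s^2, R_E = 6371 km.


r = 8.057089e+06 m
T = 2*pi*sqrt(r^3/mu) = 7197.4468 s = 119.9574 min
revs/day = 1440 / 119.9574 = 12.0043
Rounded: 12 revolutions per day

12 revolutions per day


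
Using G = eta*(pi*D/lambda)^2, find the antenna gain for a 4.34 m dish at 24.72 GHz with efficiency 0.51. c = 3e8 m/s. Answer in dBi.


lambda = c/f = 3e8 / 2.472e+10 = 0.01213592 m
G = eta*(pi*D/lambda)^2 = 0.51*(pi*4.34/0.01213592)^2
G = 643730.0811 (linear)
G = 10*log10(643730.0811) = 58.0870 dBi

58.0870 dBi


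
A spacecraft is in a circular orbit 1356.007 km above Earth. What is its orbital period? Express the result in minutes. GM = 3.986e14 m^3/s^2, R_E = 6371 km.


r = 7727.0070 km = 7.727007e+06 m
T = 2*pi*sqrt(r^3/mu) = 2*pi*sqrt(4.613536e+20 / 3.986e14)
T = 6759.7118 s = 112.6619 min

112.6619 minutes


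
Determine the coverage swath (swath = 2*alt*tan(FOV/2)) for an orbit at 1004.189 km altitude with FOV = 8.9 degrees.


FOV = 8.9 deg = 0.1553343 rad
swath = 2 * alt * tan(FOV/2) = 2 * 1004.189 * tan(0.07766715)
swath = 2 * 1004.189 * 0.0778237
swath = 156.2994 km

156.2994 km


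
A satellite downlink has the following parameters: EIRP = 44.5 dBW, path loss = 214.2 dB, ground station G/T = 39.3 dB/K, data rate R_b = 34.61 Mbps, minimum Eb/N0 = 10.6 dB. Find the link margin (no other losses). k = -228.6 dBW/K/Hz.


C/N0 = EIRP - FSPL + G/T - k = 44.5 - 214.2 + 39.3 - (-228.6)
C/N0 = 98.2000 dB-Hz
R_b = 34.61 Mbps = 3.461e+07 bps -> 10*log10(R_b) = 75.3920 dB-Hz
Eb/N0 = C/N0 - 10*log10(R_b) = 98.2000 - 75.3920 = 22.8080 dB
Margin = Eb/N0 - Eb/N0_req = 22.8080 - 10.6 = 12.2080 dB (link closes)

12.2080 dB


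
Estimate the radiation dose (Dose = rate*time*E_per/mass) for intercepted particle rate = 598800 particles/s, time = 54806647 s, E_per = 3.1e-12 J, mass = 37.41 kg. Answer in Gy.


Total energy deposited = rate * time * E_per
  = 598800 * 54806647 * 3.1e-12 = 101.7365 J
Dose = E_total / mass = 101.7365 / 37.41
Dose = 2.7195 Gy

2.7195 Gy


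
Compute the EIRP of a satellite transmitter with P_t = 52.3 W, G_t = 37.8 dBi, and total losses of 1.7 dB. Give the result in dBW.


Pt = 52.3 W = 17.1850 dBW
EIRP = Pt_dBW + Gt - losses = 17.1850 + 37.8 - 1.7 = 53.2850 dBW

53.2850 dBW


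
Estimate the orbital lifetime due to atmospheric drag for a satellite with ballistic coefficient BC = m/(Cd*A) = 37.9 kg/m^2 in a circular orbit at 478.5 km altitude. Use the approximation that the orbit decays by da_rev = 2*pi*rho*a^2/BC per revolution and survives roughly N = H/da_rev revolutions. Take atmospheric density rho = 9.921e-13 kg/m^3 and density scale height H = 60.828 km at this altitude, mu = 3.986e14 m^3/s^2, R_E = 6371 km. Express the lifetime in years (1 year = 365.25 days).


a = R_E + alt = 6849.5000 km = 6.8495e+06 m
da_rev = 2*pi*rho*a^2/BC = 2*pi*9.921e-13*(6.8495e+06)^2/37.9 = 7.716384 m per revolution
N = H/da_rev = 60828.0000 m / 7.716384 m = 7882.9667 revolutions
P = 2*pi*sqrt(a^3/mu) = 5641.5641 s
lifetime = N*P = 7882.9667 * 5641.5641 = 4.4472262e+07 s = 514.7252 days
years = 514.7252 / 365.25 = 1.4092 years

1.4092 years


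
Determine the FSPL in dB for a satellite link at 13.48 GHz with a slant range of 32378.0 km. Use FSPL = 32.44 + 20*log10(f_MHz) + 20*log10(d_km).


f = 13.48 GHz = 13480.0000 MHz
d = 32378.0 km
FSPL = 32.44 + 20*log10(13480.0000) + 20*log10(32378.0)
FSPL = 32.44 + 82.5938 + 90.2050
FSPL = 205.2388 dB

205.2388 dB


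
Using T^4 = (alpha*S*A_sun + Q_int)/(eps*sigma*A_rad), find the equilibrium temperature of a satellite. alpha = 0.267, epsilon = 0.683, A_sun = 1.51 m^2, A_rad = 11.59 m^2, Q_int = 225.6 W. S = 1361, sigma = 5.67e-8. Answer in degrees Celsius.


Numerator = alpha*S*A_sun + Q_int = 0.267*1361*1.51 + 225.6 = 774.3144 W
Denominator = eps*sigma*A_rad = 0.683*5.67e-8*11.59 = 4.488355e-07 W/K^4
T^4 = 1.7251629e+09 K^4
T = 203.8016 K = -69.3484 C

-69.3484 degrees Celsius


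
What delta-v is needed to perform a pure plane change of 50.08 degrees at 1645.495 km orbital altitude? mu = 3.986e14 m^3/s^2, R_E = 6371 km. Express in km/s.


r = 8016.4950 km = 8.016495e+06 m
V = sqrt(mu/r) = 7051.4168 m/s
di = 50.08 deg = 0.8740609 rad
dV = 2*V*sin(di/2) = 2*7051.4168*sin(0.4370304)
dV = 5969.0367 m/s = 5.9690 km/s

5.9690 km/s


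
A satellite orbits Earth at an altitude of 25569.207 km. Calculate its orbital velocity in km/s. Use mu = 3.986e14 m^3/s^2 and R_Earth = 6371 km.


r = R_E + alt = 6371.0 + 25569.207 = 31940.2070 km = 3.1940207e+07 m
v = sqrt(mu/r) = sqrt(3.986e14 / 3.1940207e+07) = 3532.6433 m/s = 3.5326 km/s

3.5326 km/s


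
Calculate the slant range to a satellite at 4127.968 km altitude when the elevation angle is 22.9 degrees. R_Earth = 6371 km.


h = 4127.968 km, el = 22.9 deg
d = -R_E*sin(el) + sqrt((R_E*sin(el))^2 + 2*R_E*h + h^2)
d = -6371.0000*sin(0.3996804) + sqrt((6371.0000*0.389124)^2 + 2*6371.0000*4127.968 + 4127.968^2)
d = 6226.3303 km

6226.3303 km


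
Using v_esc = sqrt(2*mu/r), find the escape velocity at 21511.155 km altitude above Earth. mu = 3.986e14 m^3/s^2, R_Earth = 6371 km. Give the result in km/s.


r = 6371.0 + 21511.155 = 27882.1550 km = 2.7882155e+07 m
v_esc = sqrt(2*mu/r) = sqrt(2*3.986e14 / 2.7882155e+07)
v_esc = 5347.1267 m/s = 5.3471 km/s

5.3471 km/s


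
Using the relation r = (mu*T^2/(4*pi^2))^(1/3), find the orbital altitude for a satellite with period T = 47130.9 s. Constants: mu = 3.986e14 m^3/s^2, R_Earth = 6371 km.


T = 47130.9 s
r = (mu*T^2/(4*pi^2))^(1/3) = (3.986e14 * 47130.9^2 / (4*pi^2))^(1/3)
r = 2.8200903e+07 m = 28200.9026 km
alt = r - R_E = 28200.9026 - 6371 = 21829.9026 km

21829.9026 km


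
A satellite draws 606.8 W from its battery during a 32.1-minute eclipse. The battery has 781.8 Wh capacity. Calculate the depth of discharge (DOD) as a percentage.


E_used = P * t / 60 = 606.8 * 32.1 / 60 = 324.6380 Wh
DOD = E_used / E_total * 100 = 324.6380 / 781.8 * 100
DOD = 41.5244 %

41.5244 %


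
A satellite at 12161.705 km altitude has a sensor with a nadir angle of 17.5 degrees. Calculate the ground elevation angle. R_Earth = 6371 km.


r = R_E + alt = 18532.7050 km
Law of sines in the satellite / Earth-center / ground-point triangle:
  sin(nadir)/R_E = sin(90 + el)/r  =>  cos(el) = (r/R_E)*sin(nadir)
cos(el) = (18532.7050 / 6371.0000) * sin(17.5 deg) = 0.874728
el = arccos(0.874728) = 28.9872 deg
(Earth-central angle = 90 - nadir - el = 43.5128 deg)

28.9872 degrees


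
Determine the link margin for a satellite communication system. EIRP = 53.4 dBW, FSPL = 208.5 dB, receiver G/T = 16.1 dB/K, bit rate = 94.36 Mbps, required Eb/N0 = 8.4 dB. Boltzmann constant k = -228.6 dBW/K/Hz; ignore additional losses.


C/N0 = EIRP - FSPL + G/T - k = 53.4 - 208.5 + 16.1 - (-228.6)
C/N0 = 89.6000 dB-Hz
R_b = 94.36 Mbps = 9.436e+07 bps -> 10*log10(R_b) = 79.7479 dB-Hz
Eb/N0 = C/N0 - 10*log10(R_b) = 89.6000 - 79.7479 = 9.8521 dB
Margin = Eb/N0 - Eb/N0_req = 9.8521 - 8.4 = 1.4521 dB (link closes)

1.4521 dB


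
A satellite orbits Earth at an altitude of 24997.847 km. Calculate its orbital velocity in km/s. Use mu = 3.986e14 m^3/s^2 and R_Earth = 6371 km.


r = R_E + alt = 6371.0 + 24997.847 = 31368.8470 km = 3.1368847e+07 m
v = sqrt(mu/r) = sqrt(3.986e14 / 3.1368847e+07) = 3564.6703 m/s = 3.5647 km/s

3.5647 km/s


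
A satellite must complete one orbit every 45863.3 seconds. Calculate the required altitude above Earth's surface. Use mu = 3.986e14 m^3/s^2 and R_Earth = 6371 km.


T = 45863.3 s
r = (mu*T^2/(4*pi^2))^(1/3) = (3.986e14 * 45863.3^2 / (4*pi^2))^(1/3)
r = 2.769296e+07 m = 27692.9605 km
alt = r - R_E = 27692.9605 - 6371 = 21321.9605 km

21321.9605 km


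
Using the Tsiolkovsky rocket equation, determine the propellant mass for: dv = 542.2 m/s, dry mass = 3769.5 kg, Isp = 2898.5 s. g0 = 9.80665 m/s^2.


ve = Isp * g0 = 2898.5 * 9.80665 = 28424.575025 m/s
mass ratio = exp(dv/ve) = exp(542.2/28424.575025) = 1.01925813
m_prop = m_dry * (mr - 1) = 3769.5 * (1.01925813 - 1)
m_prop = 72.5935 kg

72.5935 kg


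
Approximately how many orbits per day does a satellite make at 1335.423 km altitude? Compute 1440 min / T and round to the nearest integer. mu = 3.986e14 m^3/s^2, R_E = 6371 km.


r = 7.706423e+06 m
T = 2*pi*sqrt(r^3/mu) = 6732.7190 s = 112.2120 min
revs/day = 1440 / 112.2120 = 12.8329
Rounded: 13 revolutions per day

13 revolutions per day


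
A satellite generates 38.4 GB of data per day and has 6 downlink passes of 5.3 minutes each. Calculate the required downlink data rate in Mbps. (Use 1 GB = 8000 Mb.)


total contact time = 6 * 5.3 * 60 = 1908.0000 s
data = 38.4 GB = 307200.0000 Mb
rate = 307200.0000 / 1908.0000 = 161.0063 Mbps

161.0063 Mbps


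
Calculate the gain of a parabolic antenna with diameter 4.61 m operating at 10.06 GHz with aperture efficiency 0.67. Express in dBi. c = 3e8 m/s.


lambda = c/f = 3e8 / 1.006e+10 = 0.02982107 m
G = eta*(pi*D/lambda)^2 = 0.67*(pi*4.61/0.02982107)^2
G = 158026.4743 (linear)
G = 10*log10(158026.4743) = 51.9873 dBi

51.9873 dBi


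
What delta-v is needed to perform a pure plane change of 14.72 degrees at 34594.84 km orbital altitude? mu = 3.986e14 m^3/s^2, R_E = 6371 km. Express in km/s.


r = 40965.8400 km = 4.096584e+07 m
V = sqrt(mu/r) = 3119.3041 m/s
di = 14.72 deg = 0.2569125 rad
dV = 2*V*sin(di/2) = 2*3119.3041*sin(0.1284562)
dV = 799.1860 m/s = 0.799186 km/s

0.7992 km/s


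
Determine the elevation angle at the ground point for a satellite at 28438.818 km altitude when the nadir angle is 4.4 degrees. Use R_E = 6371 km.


r = R_E + alt = 34809.8180 km
Law of sines in the satellite / Earth-center / ground-point triangle:
  sin(nadir)/R_E = sin(90 + el)/r  =>  cos(el) = (r/R_E)*sin(nadir)
cos(el) = (34809.8180 / 6371.0000) * sin(4.4 deg) = 0.4191768
el = arccos(0.4191768) = 65.2174 deg
(Earth-central angle = 90 - nadir - el = 20.3826 deg)

65.2174 degrees


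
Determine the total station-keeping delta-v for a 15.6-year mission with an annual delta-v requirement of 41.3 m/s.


dV = rate * years = 41.3 * 15.6
dV = 644.2800 m/s

644.2800 m/s


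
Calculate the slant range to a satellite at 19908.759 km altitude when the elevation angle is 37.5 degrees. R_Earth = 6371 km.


h = 19908.759 km, el = 37.5 deg
d = -R_E*sin(el) + sqrt((R_E*sin(el))^2 + 2*R_E*h + h^2)
d = -6371.0000*sin(0.6544985) + sqrt((6371.0000*0.6087614)^2 + 2*6371.0000*19908.759 + 19908.759^2)
d = 21910.6916 km

21910.6916 km


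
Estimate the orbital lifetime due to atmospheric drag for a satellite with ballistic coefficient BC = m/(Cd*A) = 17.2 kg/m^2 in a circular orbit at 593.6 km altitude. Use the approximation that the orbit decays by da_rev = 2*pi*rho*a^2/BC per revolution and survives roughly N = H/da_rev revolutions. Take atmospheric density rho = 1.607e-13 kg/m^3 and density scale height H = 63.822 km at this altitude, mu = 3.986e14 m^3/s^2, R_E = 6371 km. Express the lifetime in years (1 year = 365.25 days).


a = R_E + alt = 6964.6000 km = 6.9646e+06 m
da_rev = 2*pi*rho*a^2/BC = 2*pi*1.607e-13*(6.9646e+06)^2/17.2 = 2.847473 m per revolution
N = H/da_rev = 63822.0000 m / 2.847473 m = 22413.5555 revolutions
P = 2*pi*sqrt(a^3/mu) = 5784.3623 s
lifetime = N*P = 22413.5555 * 5784.3623 = 1.2964813e+08 s = 1500.5570 days
years = 1500.5570 / 365.25 = 4.1083 years

4.1083 years


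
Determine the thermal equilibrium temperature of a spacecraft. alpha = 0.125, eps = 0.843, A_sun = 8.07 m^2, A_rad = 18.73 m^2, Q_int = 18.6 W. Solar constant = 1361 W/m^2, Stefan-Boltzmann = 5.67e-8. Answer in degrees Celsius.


Numerator = alpha*S*A_sun + Q_int = 0.125*1361*8.07 + 18.6 = 1391.5087 W
Denominator = eps*sigma*A_rad = 0.843*5.67e-8*18.73 = 8.9525841e-07 W/K^4
T^4 = 1.5543096e+09 K^4
T = 198.5566 K = -74.5934 C

-74.5934 degrees Celsius


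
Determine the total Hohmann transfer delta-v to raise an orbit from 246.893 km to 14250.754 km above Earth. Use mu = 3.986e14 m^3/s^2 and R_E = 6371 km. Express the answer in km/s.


r1 = 6617.8930 km = 6.617893e+06 m
r2 = 20621.7540 km = 2.0621754e+07 m
dv1 = sqrt(mu/r1)*(sqrt(2*r2/(r1+r2)) - 1) = 1788.7736 m/s
dv2 = sqrt(mu/r2)*(1 - sqrt(2*r1/(r1+r2))) = 1331.8439 m/s
total dv = |dv1| + |dv2| = 1788.7736 + 1331.8439 = 3120.6175 m/s = 3.1206 km/s

3.1206 km/s


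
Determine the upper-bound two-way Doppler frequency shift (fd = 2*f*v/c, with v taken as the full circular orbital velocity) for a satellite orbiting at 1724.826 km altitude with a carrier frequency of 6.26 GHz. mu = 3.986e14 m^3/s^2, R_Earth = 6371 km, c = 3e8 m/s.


r = 8.095826e+06 m
v = sqrt(mu/r) = 7016.7833 m/s (worst-case radial velocity)
f = 6.26 GHz = 6.26e+09 Hz
fd = 2*f*v/c = 2*6.26e+09*7016.7833/3.0e+08
fd = 292833.7564 Hz

292833.7564 Hz


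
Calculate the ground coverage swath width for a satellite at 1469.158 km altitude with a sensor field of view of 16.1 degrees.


FOV = 16.1 deg = 0.280998 rad
swath = 2 * alt * tan(FOV/2) = 2 * 1469.158 * tan(0.140499)
swath = 2 * 1469.158 * 0.1414308
swath = 415.5685 km

415.5685 km


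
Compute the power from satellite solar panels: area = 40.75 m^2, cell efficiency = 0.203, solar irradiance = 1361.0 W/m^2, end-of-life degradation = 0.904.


P = area * eta * S * degradation
P = 40.75 * 0.203 * 1361.0 * 0.904
P = 10177.7132 W

10177.7132 W


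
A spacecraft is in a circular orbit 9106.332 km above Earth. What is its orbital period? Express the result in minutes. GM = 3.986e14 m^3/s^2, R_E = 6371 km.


r = 15477.3320 km = 1.5477332e+07 m
T = 2*pi*sqrt(r^3/mu) = 2*pi*sqrt(3.7075609e+21 / 3.986e14)
T = 19162.6413 s = 319.3774 min

319.3774 minutes


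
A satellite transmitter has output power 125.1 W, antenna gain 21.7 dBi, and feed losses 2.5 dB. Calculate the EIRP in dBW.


Pt = 125.1 W = 20.9726 dBW
EIRP = Pt_dBW + Gt - losses = 20.9726 + 21.7 - 2.5 = 40.1726 dBW

40.1726 dBW


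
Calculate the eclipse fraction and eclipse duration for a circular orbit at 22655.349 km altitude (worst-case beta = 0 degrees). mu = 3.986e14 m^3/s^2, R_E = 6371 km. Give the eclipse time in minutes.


r = 29026.3490 km
T = 820.2544 min
Eclipse fraction = arcsin(R_E/r)/pi = arcsin(6371.0000/29026.3490)/pi
= arcsin(0.2194902)/pi = 0.07043941
Eclipse duration = 0.07043941 * 820.2544 = 57.7782 min

57.7782 minutes


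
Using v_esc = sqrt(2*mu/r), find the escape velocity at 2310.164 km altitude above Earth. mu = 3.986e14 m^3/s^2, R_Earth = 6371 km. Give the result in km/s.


r = 6371.0 + 2310.164 = 8681.1640 km = 8.681164e+06 m
v_esc = sqrt(2*mu/r) = sqrt(2*3.986e14 / 8.681164e+06)
v_esc = 9582.8494 m/s = 9.5828 km/s

9.5828 km/s


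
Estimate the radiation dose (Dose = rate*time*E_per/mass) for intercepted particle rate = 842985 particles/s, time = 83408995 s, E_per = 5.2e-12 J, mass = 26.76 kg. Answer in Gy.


Total energy deposited = rate * time * E_per
  = 842985 * 83408995 * 5.2e-12 = 365.6252 J
Dose = E_total / mass = 365.6252 / 26.76
Dose = 13.6631 Gy

13.6631 Gy
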